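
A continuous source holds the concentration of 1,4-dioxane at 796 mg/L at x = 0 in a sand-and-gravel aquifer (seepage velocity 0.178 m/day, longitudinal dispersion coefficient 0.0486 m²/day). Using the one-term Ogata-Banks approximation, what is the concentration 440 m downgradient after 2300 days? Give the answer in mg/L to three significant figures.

16.2 mg/L

For a continuous step input, C/C₀ ≈ ½·erfc((x−vt)/(2√(Dt))).
vt = 0.178 × 2300 = 409.4 m and 2√(Dt) = 2√(0.0486 × 2300) = 21.15 m.
Argument (x−vt)/(2√(Dt)) = (440 − 409.4)/21.15 = 1.447; ½·erfc(1.447) = 0.02036.
C = 796 × 0.02036 = 16.2 mg/L.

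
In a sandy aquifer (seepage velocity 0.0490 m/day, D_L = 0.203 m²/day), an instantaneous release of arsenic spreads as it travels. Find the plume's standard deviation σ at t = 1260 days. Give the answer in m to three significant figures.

22.6 m

Dispersive spreading gives a Gaussian with σ² = 2Dt; advection only shifts the center.
σ = √(2 × 0.203 × 1260) = 22.6 m.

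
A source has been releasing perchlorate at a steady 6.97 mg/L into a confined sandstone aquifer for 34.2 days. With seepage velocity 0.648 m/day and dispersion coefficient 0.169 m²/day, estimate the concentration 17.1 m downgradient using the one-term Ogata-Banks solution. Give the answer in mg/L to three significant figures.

For a continuous step input, C/C₀ ≈ ½·erfc((x−vt)/(2√(Dt))).
vt = 0.648 × 34.2 = 22.1616 m and 2√(Dt) = 2√(0.169 × 34.2) = 4.808 m.
Argument (x−vt)/(2√(Dt)) = (17.1 − 22.1616)/4.808 = -1.053; ½·erfc(-1.053) = 0.9318.
C = 6.97 × 0.9318 = 6.49 mg/L.

6.49 mg/L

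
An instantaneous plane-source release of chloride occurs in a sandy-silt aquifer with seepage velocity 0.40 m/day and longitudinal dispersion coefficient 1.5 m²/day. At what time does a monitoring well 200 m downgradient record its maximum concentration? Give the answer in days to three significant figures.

491 days

For the 1D instantaneous-source solution, setting ∂C/∂t = 0 at fixed x gives v²t² + 2Dt − x² = 0, so t = (√(D² + v²x²) − D)/v².
√(D² + v²x²) = √(1.5² + 0.40² × 200²) = 80.01; v² = 0.16.
t = (80.01 − 1.5)/0.16 = 491 days (vs. the pure-advection estimate x/v = 500 d).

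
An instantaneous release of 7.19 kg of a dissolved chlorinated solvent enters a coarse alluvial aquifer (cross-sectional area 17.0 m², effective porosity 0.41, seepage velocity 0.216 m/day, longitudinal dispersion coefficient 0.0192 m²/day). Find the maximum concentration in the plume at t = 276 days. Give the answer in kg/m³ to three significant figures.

The peak of an instantaneous 1D plume sits at x = vt; there the Gaussian factor is 1 and C_max = M/(n_e·A·√(4πDt)), where n_e·A is the pore area the mass is dissolved in.
√(4πDt) = √(4π × 0.0192 × 276) = 8.160 m, so C_max = 7.19/(0.41 × 17.0 × 8.160) = 0.126 kg/m³.

0.126 kg/m³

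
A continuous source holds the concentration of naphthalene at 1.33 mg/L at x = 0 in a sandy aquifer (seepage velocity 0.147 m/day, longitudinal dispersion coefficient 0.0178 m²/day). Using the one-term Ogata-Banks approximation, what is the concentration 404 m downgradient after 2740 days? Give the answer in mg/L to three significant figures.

0.600 mg/L

For a continuous step input, C/C₀ ≈ ½·erfc((x−vt)/(2√(Dt))).
vt = 0.147 × 2740 = 402.78 m and 2√(Dt) = 2√(0.0178 × 2740) = 13.97 m.
Argument (x−vt)/(2√(Dt)) = (404 − 402.78)/13.97 = 0.08733; ½·erfc(0.08733) = 0.4509.
C = 1.33 × 0.4509 = 0.600 mg/L.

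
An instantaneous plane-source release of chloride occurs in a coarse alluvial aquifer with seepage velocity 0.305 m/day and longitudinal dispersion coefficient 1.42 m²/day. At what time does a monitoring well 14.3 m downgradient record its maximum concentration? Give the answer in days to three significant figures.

For the 1D instantaneous-source solution, setting ∂C/∂t = 0 at fixed x gives v²t² + 2Dt − x² = 0, so t = (√(D² + v²x²) − D)/v².
√(D² + v²x²) = √(1.42² + 0.305² × 14.3²) = 4.587; v² = 0.093025.
t = (4.587 − 1.42)/0.093025 = 34.0 days (vs. the pure-advection estimate x/v = 46.9 d).

34.0 days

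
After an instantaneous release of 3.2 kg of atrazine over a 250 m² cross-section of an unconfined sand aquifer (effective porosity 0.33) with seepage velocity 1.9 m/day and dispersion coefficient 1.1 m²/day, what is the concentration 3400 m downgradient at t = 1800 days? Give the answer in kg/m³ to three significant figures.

0.000234 kg/m³

For an instantaneous plane source, C(x,t) = M/(n_e·A·√(4πDt)) · exp(−(x−vt)²/(4Dt)), with n_e·A the pore (flow) area.
Plume center vt = 1.9 × 1800 = 3420 m, so the well at 3400 m is 20 m upgradient of the peak.
√(4πDt) = 157.7 m, giving peak height M/(n_e·A·√(4πDt)) = 3.2/(0.33 × 250 × 157.7) = 0.0002460 kg/m³.
(x−vt)²/(4Dt) = (-20)²/(4 × 1.1 × 1800) = 0.05051; exp(−0.05051) = 0.9507.
C = 0.0002460 × 0.9507 = 0.000234 kg/m³.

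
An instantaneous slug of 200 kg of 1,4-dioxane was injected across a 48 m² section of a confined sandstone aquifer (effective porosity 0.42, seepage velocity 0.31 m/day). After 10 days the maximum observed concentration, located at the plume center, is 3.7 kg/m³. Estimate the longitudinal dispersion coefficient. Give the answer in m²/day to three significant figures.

At the plume center C_max = M/(n_e·A·√(4πDt)), so D = M²/(4πt·(n_e·A·C_max)²).
n_e·A·C_max = 0.42 × 48 × 3.7 = 74.59 kg/m.
D = 200²/(4π × 10 × 74.59²) = 0.0572 m²/day.

0.0572 m²/day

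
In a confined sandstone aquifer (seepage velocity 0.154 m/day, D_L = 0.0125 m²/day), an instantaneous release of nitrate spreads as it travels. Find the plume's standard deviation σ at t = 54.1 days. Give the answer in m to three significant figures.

1.16 m

Dispersive spreading gives a Gaussian with σ² = 2Dt; advection only shifts the center.
σ = √(2 × 0.0125 × 54.1) = 1.16 m.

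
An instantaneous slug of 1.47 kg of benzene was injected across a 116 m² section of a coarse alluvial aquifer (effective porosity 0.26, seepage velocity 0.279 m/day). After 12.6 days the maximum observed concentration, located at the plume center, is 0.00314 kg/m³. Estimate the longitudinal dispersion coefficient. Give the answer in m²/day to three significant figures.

1.52 m²/day

At the plume center C_max = M/(n_e·A·√(4πDt)), so D = M²/(4πt·(n_e·A·C_max)²).
n_e·A·C_max = 0.26 × 116 × 0.00314 = 0.09470 kg/m.
D = 1.47²/(4π × 12.6 × 0.09470²) = 1.52 m²/day.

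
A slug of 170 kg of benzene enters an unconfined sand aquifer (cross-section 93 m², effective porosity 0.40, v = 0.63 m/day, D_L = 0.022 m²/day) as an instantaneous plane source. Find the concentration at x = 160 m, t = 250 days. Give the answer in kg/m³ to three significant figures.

For an instantaneous plane source, C(x,t) = M/(n_e·A·√(4πDt)) · exp(−(x−vt)²/(4Dt)), with n_e·A the pore (flow) area.
Plume center vt = 0.63 × 250 = 157.5 m, so the well at 160 m is 2.5 m downgradient of the peak.
√(4πDt) = 8.314 m, giving peak height M/(n_e·A·√(4πDt)) = 170/(0.40 × 93 × 8.314) = 0.5497 kg/m³.
(x−vt)²/(4Dt) = (2.5)²/(4 × 0.022 × 250) = 0.2841; exp(−0.2841) = 0.7527.
C = 0.5497 × 0.7527 = 0.414 kg/m³.

0.414 kg/m³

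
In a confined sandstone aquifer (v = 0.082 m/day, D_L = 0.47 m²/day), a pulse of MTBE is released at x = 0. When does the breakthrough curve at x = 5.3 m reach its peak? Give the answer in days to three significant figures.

25.3 days

For the 1D instantaneous-source solution, setting ∂C/∂t = 0 at fixed x gives v²t² + 2Dt − x² = 0, so t = (√(D² + v²x²) − D)/v².
√(D² + v²x²) = √(0.47² + 0.082² × 5.3²) = 0.6401; v² = 0.006724.
t = (0.6401 − 0.47)/0.006724 = 25.3 days (vs. the pure-advection estimate x/v = 64.6 d).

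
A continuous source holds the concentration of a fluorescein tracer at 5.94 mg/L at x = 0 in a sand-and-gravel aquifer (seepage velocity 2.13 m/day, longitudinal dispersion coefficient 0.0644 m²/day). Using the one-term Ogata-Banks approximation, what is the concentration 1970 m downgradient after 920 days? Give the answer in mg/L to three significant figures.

1.01 mg/L

For a continuous step input, C/C₀ ≈ ½·erfc((x−vt)/(2√(Dt))).
vt = 2.13 × 920 = 1959.6 m and 2√(Dt) = 2√(0.0644 × 920) = 15.39 m.
Argument (x−vt)/(2√(Dt)) = (1970 − 1959.6)/15.39 = 0.6758; ½·erfc(0.6758) = 0.1696.
C = 5.94 × 0.1696 = 1.01 mg/L.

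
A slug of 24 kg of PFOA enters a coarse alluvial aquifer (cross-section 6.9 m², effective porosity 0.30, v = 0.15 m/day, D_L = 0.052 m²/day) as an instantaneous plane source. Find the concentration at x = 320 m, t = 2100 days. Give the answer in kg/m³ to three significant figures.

For an instantaneous plane source, C(x,t) = M/(n_e·A·√(4πDt)) · exp(−(x−vt)²/(4Dt)), with n_e·A the pore (flow) area.
Plume center vt = 0.15 × 2100 = 315 m, so the well at 320 m is 5 m downgradient of the peak.
√(4πDt) = 37.04 m, giving peak height M/(n_e·A·√(4πDt)) = 24/(0.30 × 6.9 × 37.04) = 0.3130 kg/m³.
(x−vt)²/(4Dt) = (5)²/(4 × 0.052 × 2100) = 0.05723; exp(−0.05723) = 0.9444.
C = 0.3130 × 0.9444 = 0.296 kg/m³.

0.296 kg/m³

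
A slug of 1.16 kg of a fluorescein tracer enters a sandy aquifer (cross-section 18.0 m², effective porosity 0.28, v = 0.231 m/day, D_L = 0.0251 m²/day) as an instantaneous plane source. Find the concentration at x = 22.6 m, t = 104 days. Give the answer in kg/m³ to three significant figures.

0.0331 kg/m³

For an instantaneous plane source, C(x,t) = M/(n_e·A·√(4πDt)) · exp(−(x−vt)²/(4Dt)), with n_e·A the pore (flow) area.
Plume center vt = 0.231 × 104 = 24.024 m, so the well at 22.6 m is 1.424 m upgradient of the peak.
√(4πDt) = 5.727 m, giving peak height M/(n_e·A·√(4πDt)) = 1.16/(0.28 × 18.0 × 5.727) = 0.04019 kg/m³.
(x−vt)²/(4Dt) = (-1.424)²/(4 × 0.0251 × 104) = 0.1942; exp(−0.1942) = 0.8235.
C = 0.04019 × 0.8235 = 0.0331 kg/m³.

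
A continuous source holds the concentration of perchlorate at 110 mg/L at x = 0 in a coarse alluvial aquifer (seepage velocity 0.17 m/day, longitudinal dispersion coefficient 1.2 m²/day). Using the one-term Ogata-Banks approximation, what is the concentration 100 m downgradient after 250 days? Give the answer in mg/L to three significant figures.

1.04 mg/L

For a continuous step input, C/C₀ ≈ ½·erfc((x−vt)/(2√(Dt))).
vt = 0.17 × 250 = 42.5 m and 2√(Dt) = 2√(1.2 × 250) = 34.64 m.
Argument (x−vt)/(2√(Dt)) = (100 − 42.5)/34.64 = 1.660; ½·erfc(1.660) = 0.009448.
C = 110 × 0.009448 = 1.04 mg/L.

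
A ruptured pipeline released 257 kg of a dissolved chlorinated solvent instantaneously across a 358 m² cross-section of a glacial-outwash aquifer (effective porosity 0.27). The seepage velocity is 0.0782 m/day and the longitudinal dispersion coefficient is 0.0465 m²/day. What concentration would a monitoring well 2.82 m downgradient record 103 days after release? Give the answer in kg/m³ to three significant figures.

0.0820 kg/m³

For an instantaneous plane source, C(x,t) = M/(n_e·A·√(4πDt)) · exp(−(x−vt)²/(4Dt)), with n_e·A the pore (flow) area.
Plume center vt = 0.0782 × 103 = 8.0546 m, so the well at 2.82 m is 5.2346 m upgradient of the peak.
√(4πDt) = 7.758 m, giving peak height M/(n_e·A·√(4πDt)) = 257/(0.27 × 358 × 7.758) = 0.3427 kg/m³.
(x−vt)²/(4Dt) = (-5.2346)²/(4 × 0.0465 × 103) = 1.430; exp(−1.430) = 0.2393.
C = 0.3427 × 0.2393 = 0.0820 kg/m³.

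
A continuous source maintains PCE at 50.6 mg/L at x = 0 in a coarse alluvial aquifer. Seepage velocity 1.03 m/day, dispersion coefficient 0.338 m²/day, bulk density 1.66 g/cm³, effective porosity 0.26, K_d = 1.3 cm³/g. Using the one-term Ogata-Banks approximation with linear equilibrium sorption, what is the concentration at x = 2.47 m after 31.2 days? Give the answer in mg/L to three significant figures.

37.6 mg/L

Retardation factor R = 1 + ρ_b·K_d/n = 1 + 1.66 × 1.3/0.26 = 9.300.
Sorption retards both mechanisms: v_R = v/R = 0.1108 m/day, D_R = D/R = 0.03634 m²/day.
v_R·t = 0.1108 × 31.2 = 3.45696 m; 2√(D_R t) = 2.130 m; argument = (2.47 − 3.45696)/2.130 = -0.4634.
C = C₀ × ½·erfc(-0.4634) = 50.6 × 0.7439 = 37.6 mg/L.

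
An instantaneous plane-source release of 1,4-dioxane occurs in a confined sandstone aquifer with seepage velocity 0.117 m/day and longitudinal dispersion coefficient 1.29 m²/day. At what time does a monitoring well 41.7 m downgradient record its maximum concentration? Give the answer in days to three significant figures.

274 days

For the 1D instantaneous-source solution, setting ∂C/∂t = 0 at fixed x gives v²t² + 2Dt − x² = 0, so t = (√(D² + v²x²) − D)/v².
√(D² + v²x²) = √(1.29² + 0.117² × 41.7²) = 5.047; v² = 0.013689.
t = (5.047 − 1.29)/0.013689 = 274 days (vs. the pure-advection estimate x/v = 356 d).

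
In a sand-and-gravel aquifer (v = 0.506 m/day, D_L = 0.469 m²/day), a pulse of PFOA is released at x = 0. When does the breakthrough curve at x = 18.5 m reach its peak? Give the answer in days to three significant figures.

34.8 days

For the 1D instantaneous-source solution, setting ∂C/∂t = 0 at fixed x gives v²t² + 2Dt − x² = 0, so t = (√(D² + v²x²) − D)/v².
√(D² + v²x²) = √(0.469² + 0.506² × 18.5²) = 9.373; v² = 0.256036.
t = (9.373 − 0.469)/0.256036 = 34.8 days (vs. the pure-advection estimate x/v = 36.6 d).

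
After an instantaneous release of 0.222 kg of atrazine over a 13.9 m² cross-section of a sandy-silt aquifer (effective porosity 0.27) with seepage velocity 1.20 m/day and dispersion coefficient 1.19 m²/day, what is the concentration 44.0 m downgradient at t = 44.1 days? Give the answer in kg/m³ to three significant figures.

0.00158 kg/m³

For an instantaneous plane source, C(x,t) = M/(n_e·A·√(4πDt)) · exp(−(x−vt)²/(4Dt)), with n_e·A the pore (flow) area.
Plume center vt = 1.20 × 44.1 = 52.92 m, so the well at 44.0 m is 8.92 m upgradient of the peak.
√(4πDt) = 25.68 m, giving peak height M/(n_e·A·√(4πDt)) = 0.222/(0.27 × 13.9 × 25.68) = 0.002303 kg/m³.
(x−vt)²/(4Dt) = (-8.92)²/(4 × 1.19 × 44.1) = 0.3790; exp(−0.3790) = 0.6845.
C = 0.002303 × 0.6845 = 0.00158 kg/m³.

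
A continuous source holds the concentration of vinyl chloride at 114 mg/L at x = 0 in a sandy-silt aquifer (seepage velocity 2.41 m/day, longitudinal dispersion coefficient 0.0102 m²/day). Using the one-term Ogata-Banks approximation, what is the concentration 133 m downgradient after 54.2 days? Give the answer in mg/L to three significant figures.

For a continuous step input, C/C₀ ≈ ½·erfc((x−vt)/(2√(Dt))).
vt = 2.41 × 54.2 = 130.622 m and 2√(Dt) = 2√(0.0102 × 54.2) = 1.487 m.
Argument (x−vt)/(2√(Dt)) = (133 − 130.622)/1.487 = 1.599; ½·erfc(1.599) = 0.01187.
C = 114 × 0.01187 = 1.35 mg/L.

1.35 mg/L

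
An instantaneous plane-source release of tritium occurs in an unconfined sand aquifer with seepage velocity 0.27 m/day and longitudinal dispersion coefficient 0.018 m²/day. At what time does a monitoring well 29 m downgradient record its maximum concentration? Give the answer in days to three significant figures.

107 days

For the 1D instantaneous-source solution, setting ∂C/∂t = 0 at fixed x gives v²t² + 2Dt − x² = 0, so t = (√(D² + v²x²) − D)/v².
√(D² + v²x²) = √(0.018² + 0.27² × 29²) = 7.830; v² = 0.0729.
t = (7.830 − 0.018)/0.0729 = 107 days (vs. the pure-advection estimate x/v = 107 d).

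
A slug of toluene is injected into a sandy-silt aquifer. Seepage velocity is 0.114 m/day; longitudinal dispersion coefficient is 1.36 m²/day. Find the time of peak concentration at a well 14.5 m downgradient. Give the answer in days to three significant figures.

60.1 days

For the 1D instantaneous-source solution, setting ∂C/∂t = 0 at fixed x gives v²t² + 2Dt − x² = 0, so t = (√(D² + v²x²) − D)/v².
√(D² + v²x²) = √(1.36² + 0.114² × 14.5²) = 2.141; v² = 0.012996.
t = (2.141 − 1.36)/0.012996 = 60.1 days (vs. the pure-advection estimate x/v = 127 d).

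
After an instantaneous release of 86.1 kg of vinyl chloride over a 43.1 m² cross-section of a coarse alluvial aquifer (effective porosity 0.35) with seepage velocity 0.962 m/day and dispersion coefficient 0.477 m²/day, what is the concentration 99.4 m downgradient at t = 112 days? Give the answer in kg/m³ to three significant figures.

For an instantaneous plane source, C(x,t) = M/(n_e·A·√(4πDt)) · exp(−(x−vt)²/(4Dt)), with n_e·A the pore (flow) area.
Plume center vt = 0.962 × 112 = 107.744 m, so the well at 99.4 m is 8.344 m upgradient of the peak.
√(4πDt) = 25.91 m, giving peak height M/(n_e·A·√(4πDt)) = 86.1/(0.35 × 43.1 × 25.91) = 0.2203 kg/m³.
(x−vt)²/(4Dt) = (-8.344)²/(4 × 0.477 × 112) = 0.3258; exp(−0.3258) = 0.7219.
C = 0.2203 × 0.7219 = 0.159 kg/m³.

0.159 kg/m³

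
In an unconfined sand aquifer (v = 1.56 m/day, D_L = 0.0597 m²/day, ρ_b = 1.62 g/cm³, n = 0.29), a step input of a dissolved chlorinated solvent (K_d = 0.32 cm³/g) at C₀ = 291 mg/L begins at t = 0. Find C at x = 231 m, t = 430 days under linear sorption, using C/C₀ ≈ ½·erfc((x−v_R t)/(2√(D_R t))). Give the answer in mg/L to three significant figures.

287 mg/L

Retardation factor R = 1 + ρ_b·K_d/n = 1 + 1.62 × 0.32/0.29 = 2.788.
Sorption retards both mechanisms: v_R = v/R = 0.5595 m/day, D_R = D/R = 0.02141 m²/day.
v_R·t = 0.5595 × 430 = 240.585 m; 2√(D_R t) = 6.068 m; argument = (231 − 240.585)/6.068 = -1.580.
C = C₀ × ½·erfc(-1.580) = 291 × 0.9873 = 287 mg/L.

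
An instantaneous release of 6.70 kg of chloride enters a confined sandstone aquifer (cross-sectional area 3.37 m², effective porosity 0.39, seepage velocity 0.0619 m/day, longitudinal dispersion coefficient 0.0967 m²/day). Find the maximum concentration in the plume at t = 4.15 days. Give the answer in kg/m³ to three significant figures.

2.27 kg/m³

The peak of an instantaneous 1D plume sits at x = vt; there the Gaussian factor is 1 and C_max = M/(n_e·A·√(4πDt)), where n_e·A is the pore area the mass is dissolved in.
√(4πDt) = √(4π × 0.0967 × 4.15) = 2.246 m, so C_max = 6.70/(0.39 × 3.37 × 2.246) = 2.27 kg/m³.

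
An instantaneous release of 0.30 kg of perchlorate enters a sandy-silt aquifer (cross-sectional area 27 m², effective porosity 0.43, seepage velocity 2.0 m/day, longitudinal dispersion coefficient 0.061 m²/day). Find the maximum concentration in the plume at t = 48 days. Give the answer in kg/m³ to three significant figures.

0.00426 kg/m³

The peak of an instantaneous 1D plume sits at x = vt; there the Gaussian factor is 1 and C_max = M/(n_e·A·√(4πDt)), where n_e·A is the pore area the mass is dissolved in.
√(4πDt) = √(4π × 0.061 × 48) = 6.066 m, so C_max = 0.30/(0.43 × 27 × 6.066) = 0.00426 kg/m³.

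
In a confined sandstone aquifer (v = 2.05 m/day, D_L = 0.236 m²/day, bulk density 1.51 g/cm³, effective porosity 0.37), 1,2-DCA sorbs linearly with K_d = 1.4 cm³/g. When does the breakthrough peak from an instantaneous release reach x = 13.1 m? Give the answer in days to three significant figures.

Retardation factor R = 1 + ρ_b·K_d/n = 1 + 1.51 × 1.4/0.37 = 6.714.
Sorption retards both mechanisms: v_R = v/R = 0.3053 m/day, D_R = D/R = 0.03515 m²/day.
Peak time from v_R²t² + 2D_R t − x² = 0: t = (√(D_R² + v_R²x²) − D_R)/v_R².
√(D_R² + v_R²x²) = √(0.03515² + 0.3053² × 13.1²) = 4.000; v_R² = 0.09321.
t = (4.000 − 0.03515)/0.09321 = 42.5 days.

42.5 days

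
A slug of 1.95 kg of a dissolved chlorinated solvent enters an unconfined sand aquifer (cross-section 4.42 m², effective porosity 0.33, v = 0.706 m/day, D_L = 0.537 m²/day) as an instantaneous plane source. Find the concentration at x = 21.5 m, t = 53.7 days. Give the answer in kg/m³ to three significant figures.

0.00680 kg/m³

For an instantaneous plane source, C(x,t) = M/(n_e·A·√(4πDt)) · exp(−(x−vt)²/(4Dt)), with n_e·A the pore (flow) area.
Plume center vt = 0.706 × 53.7 = 37.9122 m, so the well at 21.5 m is 16.4122 m upgradient of the peak.
√(4πDt) = 19.04 m, giving peak height M/(n_e·A·√(4πDt)) = 1.95/(0.33 × 4.42 × 19.04) = 0.07022 kg/m³.
(x−vt)²/(4Dt) = (-16.4122)²/(4 × 0.537 × 53.7) = 2.335; exp(−2.335) = 0.09681.
C = 0.07022 × 0.09681 = 0.00680 kg/m³.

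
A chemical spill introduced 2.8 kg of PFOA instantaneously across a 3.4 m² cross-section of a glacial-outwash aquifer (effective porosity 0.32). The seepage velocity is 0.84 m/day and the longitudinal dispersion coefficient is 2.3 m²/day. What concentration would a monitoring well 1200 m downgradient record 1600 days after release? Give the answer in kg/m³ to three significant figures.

For an instantaneous plane source, C(x,t) = M/(n_e·A·√(4πDt)) · exp(−(x−vt)²/(4Dt)), with n_e·A the pore (flow) area.
Plume center vt = 0.84 × 1600 = 1344 m, so the well at 1200 m is 144 m upgradient of the peak.
√(4πDt) = 215.0 m, giving peak height M/(n_e·A·√(4πDt)) = 2.8/(0.32 × 3.4 × 215.0) = 0.01197 kg/m³.
(x−vt)²/(4Dt) = (-144)²/(4 × 2.3 × 1600) = 1.409; exp(−1.409) = 0.2444.
C = 0.01197 × 0.2444 = 0.00293 kg/m³.

0.00293 kg/m³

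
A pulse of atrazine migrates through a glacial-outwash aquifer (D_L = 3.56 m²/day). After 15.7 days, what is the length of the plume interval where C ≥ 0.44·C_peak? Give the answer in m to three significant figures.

27.1 m

The plume is Gaussian with σ = √(2Dt) = √(2 × 3.56 × 15.7) = 10.57 m.
C/C_peak = exp(−Δx²/(2σ²)) = 0.44 ⇒ Δx = σ·√(−2 ln 0.44) = 10.57 × 1.281 = 13.54 m.
Width = 2Δx = 27.1 m.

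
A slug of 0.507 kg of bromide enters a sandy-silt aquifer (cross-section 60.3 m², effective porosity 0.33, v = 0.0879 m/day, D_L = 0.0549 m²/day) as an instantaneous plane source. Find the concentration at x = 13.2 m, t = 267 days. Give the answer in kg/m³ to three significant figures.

0.000311 kg/m³

For an instantaneous plane source, C(x,t) = M/(n_e·A·√(4πDt)) · exp(−(x−vt)²/(4Dt)), with n_e·A the pore (flow) area.
Plume center vt = 0.0879 × 267 = 23.4693 m, so the well at 13.2 m is 10.2693 m upgradient of the peak.
√(4πDt) = 13.57 m, giving peak height M/(n_e·A·√(4πDt)) = 0.507/(0.33 × 60.3 × 13.57) = 0.001878 kg/m³.
(x−vt)²/(4Dt) = (-10.2693)²/(4 × 0.0549 × 267) = 1.799; exp(−1.799) = 0.1655.
C = 0.001878 × 0.1655 = 0.000311 kg/m³.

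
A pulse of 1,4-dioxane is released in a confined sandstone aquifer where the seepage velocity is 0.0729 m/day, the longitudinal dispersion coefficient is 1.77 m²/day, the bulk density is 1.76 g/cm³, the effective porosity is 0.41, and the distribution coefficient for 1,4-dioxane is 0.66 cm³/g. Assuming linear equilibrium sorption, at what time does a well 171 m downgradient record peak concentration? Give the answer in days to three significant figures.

Retardation factor R = 1 + ρ_b·K_d/n = 1 + 1.76 × 0.66/0.41 = 3.833.
Sorption retards both mechanisms: v_R = v/R = 0.01902 m/day, D_R = D/R = 0.4618 m²/day.
Peak time from v_R²t² + 2D_R t − x² = 0: t = (√(D_R² + v_R²x²) − D_R)/v_R².
√(D_R² + v_R²x²) = √(0.4618² + 0.01902² × 171²) = 3.285; v_R² = 0.0003618.
t = (3.285 − 0.4618)/0.0003618 = 7800 days.

7800 days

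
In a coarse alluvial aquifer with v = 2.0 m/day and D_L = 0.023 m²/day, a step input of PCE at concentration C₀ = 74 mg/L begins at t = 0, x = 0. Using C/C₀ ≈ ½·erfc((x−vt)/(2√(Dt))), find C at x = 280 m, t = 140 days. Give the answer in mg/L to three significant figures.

37.0 mg/L

For a continuous step input, C/C₀ ≈ ½·erfc((x−vt)/(2√(Dt))).
vt = 2.0 × 140 = 280 m and 2√(Dt) = 2√(0.023 × 140) = 3.589 m.
Argument (x−vt)/(2√(Dt)) = (280 − 280)/3.589 = 0; ½·erfc(0) = 0.5000.
C = 74 × 0.5000 = 37.0 mg/L.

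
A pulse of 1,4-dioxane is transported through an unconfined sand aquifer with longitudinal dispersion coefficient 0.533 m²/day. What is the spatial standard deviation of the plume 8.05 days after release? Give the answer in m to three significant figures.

2.93 m

Dispersive spreading gives a Gaussian with σ² = 2Dt; advection only shifts the center.
σ = √(2 × 0.533 × 8.05) = 2.93 m.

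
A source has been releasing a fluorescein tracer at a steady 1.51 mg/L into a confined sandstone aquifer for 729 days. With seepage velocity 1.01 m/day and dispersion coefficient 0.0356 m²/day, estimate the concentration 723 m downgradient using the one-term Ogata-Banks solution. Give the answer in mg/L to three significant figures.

1.46 mg/L

For a continuous step input, C/C₀ ≈ ½·erfc((x−vt)/(2√(Dt))).
vt = 1.01 × 729 = 736.29 m and 2√(Dt) = 2√(0.0356 × 729) = 10.19 m.
Argument (x−vt)/(2√(Dt)) = (723 − 736.29)/10.19 = -1.304; ½·erfc(-1.304) = 0.9674.
C = 1.51 × 0.9674 = 1.46 mg/L.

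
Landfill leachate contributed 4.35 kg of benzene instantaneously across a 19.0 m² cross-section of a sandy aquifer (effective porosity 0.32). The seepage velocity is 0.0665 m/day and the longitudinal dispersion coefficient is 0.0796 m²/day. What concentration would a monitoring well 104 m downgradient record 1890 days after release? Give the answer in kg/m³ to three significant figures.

0.00753 kg/m³

For an instantaneous plane source, C(x,t) = M/(n_e·A·√(4πDt)) · exp(−(x−vt)²/(4Dt)), with n_e·A the pore (flow) area.
Plume center vt = 0.0665 × 1890 = 125.685 m, so the well at 104 m is 21.685 m upgradient of the peak.
√(4πDt) = 43.48 m, giving peak height M/(n_e·A·√(4πDt)) = 4.35/(0.32 × 19.0 × 43.48) = 0.01645 kg/m³.
(x−vt)²/(4Dt) = (-21.685)²/(4 × 0.0796 × 1890) = 0.7814; exp(−0.7814) = 0.4578.
C = 0.01645 × 0.4578 = 0.00753 kg/m³.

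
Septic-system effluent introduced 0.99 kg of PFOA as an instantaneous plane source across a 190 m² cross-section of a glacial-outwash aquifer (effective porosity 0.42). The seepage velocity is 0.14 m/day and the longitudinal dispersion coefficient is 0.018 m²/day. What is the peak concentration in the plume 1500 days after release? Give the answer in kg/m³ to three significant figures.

The peak of an instantaneous 1D plume sits at x = vt; there the Gaussian factor is 1 and C_max = M/(n_e·A·√(4πDt)), where n_e·A is the pore area the mass is dissolved in.
√(4πDt) = √(4π × 0.018 × 1500) = 18.42 m, so C_max = 0.99/(0.42 × 190 × 18.42) = 0.000674 kg/m³.

0.000674 kg/m³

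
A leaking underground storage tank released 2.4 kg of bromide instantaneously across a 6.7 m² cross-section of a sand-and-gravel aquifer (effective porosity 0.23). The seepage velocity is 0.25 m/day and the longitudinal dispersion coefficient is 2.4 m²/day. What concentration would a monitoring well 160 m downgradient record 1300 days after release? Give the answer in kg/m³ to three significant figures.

For an instantaneous plane source, C(x,t) = M/(n_e·A·√(4πDt)) · exp(−(x−vt)²/(4Dt)), with n_e·A the pore (flow) area.
Plume center vt = 0.25 × 1300 = 325 m, so the well at 160 m is 165 m upgradient of the peak.
√(4πDt) = 198.0 m, giving peak height M/(n_e·A·√(4πDt)) = 2.4/(0.23 × 6.7 × 198.0) = 0.007866 kg/m³.
(x−vt)²/(4Dt) = (-165)²/(4 × 2.4 × 1300) = 2.181; exp(−2.181) = 0.1129.
C = 0.007866 × 0.1129 = 0.000888 kg/m³.

0.000888 kg/m³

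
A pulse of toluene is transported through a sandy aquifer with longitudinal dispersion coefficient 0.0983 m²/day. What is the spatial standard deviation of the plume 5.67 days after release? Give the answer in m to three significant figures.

1.06 m

Dispersive spreading gives a Gaussian with σ² = 2Dt; advection only shifts the center.
σ = √(2 × 0.0983 × 5.67) = 1.06 m.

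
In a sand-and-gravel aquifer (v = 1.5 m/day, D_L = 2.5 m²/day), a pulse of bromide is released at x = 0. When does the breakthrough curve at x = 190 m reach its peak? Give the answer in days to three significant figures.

126 days

For the 1D instantaneous-source solution, setting ∂C/∂t = 0 at fixed x gives v²t² + 2Dt − x² = 0, so t = (√(D² + v²x²) − D)/v².
√(D² + v²x²) = √(2.5² + 1.5² × 190²) = 285.0; v² = 2.25.
t = (285.0 − 2.5)/2.25 = 126 days (vs. the pure-advection estimate x/v = 127 d).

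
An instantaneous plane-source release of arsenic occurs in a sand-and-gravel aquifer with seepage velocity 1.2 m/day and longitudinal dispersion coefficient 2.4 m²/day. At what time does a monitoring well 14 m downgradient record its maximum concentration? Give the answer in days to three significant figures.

10.1 days

For the 1D instantaneous-source solution, setting ∂C/∂t = 0 at fixed x gives v²t² + 2Dt − x² = 0, so t = (√(D² + v²x²) − D)/v².
√(D² + v²x²) = √(2.4² + 1.2² × 14²) = 16.97; v² = 1.44.
t = (16.97 − 2.4)/1.44 = 10.1 days (vs. the pure-advection estimate x/v = 11.7 d).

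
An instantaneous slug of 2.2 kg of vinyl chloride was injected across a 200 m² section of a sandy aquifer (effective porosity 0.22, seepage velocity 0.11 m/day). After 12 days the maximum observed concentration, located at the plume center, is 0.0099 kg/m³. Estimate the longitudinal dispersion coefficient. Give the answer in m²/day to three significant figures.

At the plume center C_max = M/(n_e·A·√(4πDt)), so D = M²/(4πt·(n_e·A·C_max)²).
n_e·A·C_max = 0.22 × 200 × 0.0099 = 0.4356 kg/m.
D = 2.2²/(4π × 12 × 0.4356²) = 0.169 m²/day.

0.169 m²/day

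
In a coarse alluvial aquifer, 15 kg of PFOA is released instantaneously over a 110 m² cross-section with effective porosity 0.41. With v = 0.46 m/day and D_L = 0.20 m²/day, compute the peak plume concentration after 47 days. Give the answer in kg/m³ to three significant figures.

0.0306 kg/m³

The peak of an instantaneous 1D plume sits at x = vt; there the Gaussian factor is 1 and C_max = M/(n_e·A·√(4πDt)), where n_e·A is the pore area the mass is dissolved in.
√(4πDt) = √(4π × 0.20 × 47) = 10.87 m, so C_max = 15/(0.41 × 110 × 10.87) = 0.0306 kg/m³.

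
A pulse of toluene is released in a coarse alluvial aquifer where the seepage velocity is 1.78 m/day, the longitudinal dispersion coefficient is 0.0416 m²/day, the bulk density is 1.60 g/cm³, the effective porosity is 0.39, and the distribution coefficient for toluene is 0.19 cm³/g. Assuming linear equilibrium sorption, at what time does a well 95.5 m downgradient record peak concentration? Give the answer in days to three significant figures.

Retardation factor R = 1 + ρ_b·K_d/n = 1 + 1.60 × 0.19/0.39 = 1.779.
Sorption retards both mechanisms: v_R = v/R = 1.001 m/day, D_R = D/R = 0.02338 m²/day.
Peak time from v_R²t² + 2D_R t − x² = 0: t = (√(D_R² + v_R²x²) − D_R)/v_R².
√(D_R² + v_R²x²) = √(0.02338² + 1.001² × 95.5²) = 95.60; v_R² = 1.002.
t = (95.60 − 0.02338)/1.002 = 95.4 days.

95.4 days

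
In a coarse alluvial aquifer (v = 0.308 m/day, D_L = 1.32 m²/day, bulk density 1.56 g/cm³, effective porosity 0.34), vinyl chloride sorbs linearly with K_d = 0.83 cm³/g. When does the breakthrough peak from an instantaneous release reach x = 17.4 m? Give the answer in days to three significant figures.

213 days

Retardation factor R = 1 + ρ_b·K_d/n = 1 + 1.56 × 0.83/0.34 = 4.808.
Sorption retards both mechanisms: v_R = v/R = 0.06406 m/day, D_R = D/R = 0.2745 m²/day.
Peak time from v_R²t² + 2D_R t − x² = 0: t = (√(D_R² + v_R²x²) − D_R)/v_R².
√(D_R² + v_R²x²) = √(0.2745² + 0.06406² × 17.4²) = 1.148; v_R² = 0.004104.
t = (1.148 − 0.2745)/0.004104 = 213 days.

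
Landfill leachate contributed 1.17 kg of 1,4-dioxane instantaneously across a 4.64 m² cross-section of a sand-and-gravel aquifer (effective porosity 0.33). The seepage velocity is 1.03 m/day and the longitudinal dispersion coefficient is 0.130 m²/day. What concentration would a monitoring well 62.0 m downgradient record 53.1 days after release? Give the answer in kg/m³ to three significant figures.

For an instantaneous plane source, C(x,t) = M/(n_e·A·√(4πDt)) · exp(−(x−vt)²/(4Dt)), with n_e·A the pore (flow) area.
Plume center vt = 1.03 × 53.1 = 54.693 m, so the well at 62.0 m is 7.307 m downgradient of the peak.
√(4πDt) = 9.314 m, giving peak height M/(n_e·A·√(4πDt)) = 1.17/(0.33 × 4.64 × 9.314) = 0.08204 kg/m³.
(x−vt)²/(4Dt) = (7.307)²/(4 × 0.130 × 53.1) = 1.934; exp(−1.934) = 0.1446.
C = 0.08204 × 0.1446 = 0.0119 kg/m³.

0.0119 kg/m³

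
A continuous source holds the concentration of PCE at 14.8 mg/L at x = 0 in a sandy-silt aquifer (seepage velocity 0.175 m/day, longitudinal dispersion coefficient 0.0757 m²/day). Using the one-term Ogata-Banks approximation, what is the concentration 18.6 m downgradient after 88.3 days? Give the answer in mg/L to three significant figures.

For a continuous step input, C/C₀ ≈ ½·erfc((x−vt)/(2√(Dt))).
vt = 0.175 × 88.3 = 15.4525 m and 2√(Dt) = 2√(0.0757 × 88.3) = 5.171 m.
Argument (x−vt)/(2√(Dt)) = (18.6 − 15.4525)/5.171 = 0.6087; ½·erfc(0.6087) = 0.1947.
C = 14.8 × 0.1947 = 2.88 mg/L.

2.88 mg/L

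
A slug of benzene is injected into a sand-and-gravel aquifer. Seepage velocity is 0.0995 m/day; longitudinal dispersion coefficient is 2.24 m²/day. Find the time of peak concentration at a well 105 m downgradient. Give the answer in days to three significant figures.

853 days

For the 1D instantaneous-source solution, setting ∂C/∂t = 0 at fixed x gives v²t² + 2Dt − x² = 0, so t = (√(D² + v²x²) − D)/v².
√(D² + v²x²) = √(2.24² + 0.0995² × 105²) = 10.68; v² = 0.00990025.
t = (10.68 − 2.24)/0.00990025 = 853 days (vs. the pure-advection estimate x/v = 1060 d).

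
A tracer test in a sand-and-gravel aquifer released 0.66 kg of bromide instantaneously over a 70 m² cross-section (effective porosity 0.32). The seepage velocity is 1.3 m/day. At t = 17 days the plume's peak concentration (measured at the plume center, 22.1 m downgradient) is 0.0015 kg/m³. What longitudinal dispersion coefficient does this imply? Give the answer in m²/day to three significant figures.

1.81 m²/day

At the plume center C_max = M/(n_e·A·√(4πDt)), so D = M²/(4πt·(n_e·A·C_max)²).
n_e·A·C_max = 0.32 × 70 × 0.0015 = 0.03360 kg/m.
D = 0.66²/(4π × 17 × 0.03360²) = 1.81 m²/day.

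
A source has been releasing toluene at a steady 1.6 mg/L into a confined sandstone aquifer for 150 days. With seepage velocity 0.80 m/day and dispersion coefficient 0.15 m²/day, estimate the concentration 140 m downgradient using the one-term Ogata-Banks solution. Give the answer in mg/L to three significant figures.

For a continuous step input, C/C₀ ≈ ½·erfc((x−vt)/(2√(Dt))).
vt = 0.80 × 150 = 120 m and 2√(Dt) = 2√(0.15 × 150) = 9.487 m.
Argument (x−vt)/(2√(Dt)) = (140 − 120)/9.487 = 2.108; ½·erfc(2.108) = 0.001436.
C = 1.6 × 0.001436 = 0.00230 mg/L.

0.00230 mg/L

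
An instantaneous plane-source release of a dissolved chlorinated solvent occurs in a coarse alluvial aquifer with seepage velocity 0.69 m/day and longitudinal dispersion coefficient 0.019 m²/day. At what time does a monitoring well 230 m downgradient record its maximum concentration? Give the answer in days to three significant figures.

333 days

For the 1D instantaneous-source solution, setting ∂C/∂t = 0 at fixed x gives v²t² + 2Dt − x² = 0, so t = (√(D² + v²x²) − D)/v².
√(D² + v²x²) = √(0.019² + 0.69² × 230²) = 158.7; v² = 0.4761.
t = (158.7 − 0.019)/0.4761 = 333 days (vs. the pure-advection estimate x/v = 333 d).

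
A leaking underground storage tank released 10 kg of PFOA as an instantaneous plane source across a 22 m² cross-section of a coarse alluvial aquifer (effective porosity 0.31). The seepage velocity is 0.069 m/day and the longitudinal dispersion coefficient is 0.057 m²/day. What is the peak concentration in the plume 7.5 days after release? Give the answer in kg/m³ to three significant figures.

The peak of an instantaneous 1D plume sits at x = vt; there the Gaussian factor is 1 and C_max = M/(n_e·A·√(4πDt)), where n_e·A is the pore area the mass is dissolved in.
√(4πDt) = √(4π × 0.057 × 7.5) = 2.318 m, so C_max = 10/(0.31 × 22 × 2.318) = 0.633 kg/m³.

0.633 kg/m³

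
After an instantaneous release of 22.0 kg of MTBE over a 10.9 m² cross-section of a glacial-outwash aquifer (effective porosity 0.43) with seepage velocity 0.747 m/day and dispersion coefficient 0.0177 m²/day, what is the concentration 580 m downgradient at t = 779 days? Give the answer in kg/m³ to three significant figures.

0.334 kg/m³

For an instantaneous plane source, C(x,t) = M/(n_e·A·√(4πDt)) · exp(−(x−vt)²/(4Dt)), with n_e·A the pore (flow) area.
Plume center vt = 0.747 × 779 = 581.913 m, so the well at 580 m is 1.913 m upgradient of the peak.
√(4πDt) = 13.16 m, giving peak height M/(n_e·A·√(4πDt)) = 22.0/(0.43 × 10.9 × 13.16) = 0.3567 kg/m³.
(x−vt)²/(4Dt) = (-1.913)²/(4 × 0.0177 × 779) = 0.06635; exp(−0.06635) = 0.9358.
C = 0.3567 × 0.9358 = 0.334 kg/m³.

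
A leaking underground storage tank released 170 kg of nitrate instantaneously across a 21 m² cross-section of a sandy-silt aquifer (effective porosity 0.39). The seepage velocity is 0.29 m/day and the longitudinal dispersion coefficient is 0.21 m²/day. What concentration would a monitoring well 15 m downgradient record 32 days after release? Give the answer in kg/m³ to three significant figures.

For an instantaneous plane source, C(x,t) = M/(n_e·A·√(4πDt)) · exp(−(x−vt)²/(4Dt)), with n_e·A the pore (flow) area.
Plume center vt = 0.29 × 32 = 9.28 m, so the well at 15 m is 5.72 m downgradient of the peak.
√(4πDt) = 9.189 m, giving peak height M/(n_e·A·√(4πDt)) = 170/(0.39 × 21 × 9.189) = 2.259 kg/m³.
(x−vt)²/(4Dt) = (5.72)²/(4 × 0.21 × 32) = 1.217; exp(−1.217) = 0.2961.
C = 2.259 × 0.2961 = 0.669 kg/m³.

0.669 kg/m³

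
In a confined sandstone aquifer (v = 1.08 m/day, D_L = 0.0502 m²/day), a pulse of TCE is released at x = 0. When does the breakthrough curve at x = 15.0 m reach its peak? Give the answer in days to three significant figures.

13.8 days

For the 1D instantaneous-source solution, setting ∂C/∂t = 0 at fixed x gives v²t² + 2Dt − x² = 0, so t = (√(D² + v²x²) − D)/v².
√(D² + v²x²) = √(0.0502² + 1.08² × 15.0²) = 16.20; v² = 1.1664.
t = (16.20 − 0.0502)/1.1664 = 13.8 days (vs. the pure-advection estimate x/v = 13.9 d).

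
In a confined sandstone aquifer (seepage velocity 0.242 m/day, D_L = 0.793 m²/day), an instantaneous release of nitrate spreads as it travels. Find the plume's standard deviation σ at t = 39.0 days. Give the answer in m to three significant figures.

7.86 m

Dispersive spreading gives a Gaussian with σ² = 2Dt; advection only shifts the center.
σ = √(2 × 0.793 × 39.0) = 7.86 m.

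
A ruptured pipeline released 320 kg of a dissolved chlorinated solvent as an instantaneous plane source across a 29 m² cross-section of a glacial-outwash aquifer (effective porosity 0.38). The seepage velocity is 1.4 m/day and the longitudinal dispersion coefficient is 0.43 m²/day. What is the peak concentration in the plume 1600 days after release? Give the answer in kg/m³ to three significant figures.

The peak of an instantaneous 1D plume sits at x = vt; there the Gaussian factor is 1 and C_max = M/(n_e·A·√(4πDt)), where n_e·A is the pore area the mass is dissolved in.
√(4πDt) = √(4π × 0.43 × 1600) = 92.98 m, so C_max = 320/(0.38 × 29 × 92.98) = 0.312 kg/m³.

0.312 kg/m³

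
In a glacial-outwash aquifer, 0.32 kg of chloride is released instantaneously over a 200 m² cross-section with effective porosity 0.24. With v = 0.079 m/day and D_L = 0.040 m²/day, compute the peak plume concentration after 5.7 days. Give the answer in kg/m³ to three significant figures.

0.00394 kg/m³

The peak of an instantaneous 1D plume sits at x = vt; there the Gaussian factor is 1 and C_max = M/(n_e·A·√(4πDt)), where n_e·A is the pore area the mass is dissolved in.
√(4πDt) = √(4π × 0.040 × 5.7) = 1.693 m, so C_max = 0.32/(0.24 × 200 × 1.693) = 0.00394 kg/m³.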